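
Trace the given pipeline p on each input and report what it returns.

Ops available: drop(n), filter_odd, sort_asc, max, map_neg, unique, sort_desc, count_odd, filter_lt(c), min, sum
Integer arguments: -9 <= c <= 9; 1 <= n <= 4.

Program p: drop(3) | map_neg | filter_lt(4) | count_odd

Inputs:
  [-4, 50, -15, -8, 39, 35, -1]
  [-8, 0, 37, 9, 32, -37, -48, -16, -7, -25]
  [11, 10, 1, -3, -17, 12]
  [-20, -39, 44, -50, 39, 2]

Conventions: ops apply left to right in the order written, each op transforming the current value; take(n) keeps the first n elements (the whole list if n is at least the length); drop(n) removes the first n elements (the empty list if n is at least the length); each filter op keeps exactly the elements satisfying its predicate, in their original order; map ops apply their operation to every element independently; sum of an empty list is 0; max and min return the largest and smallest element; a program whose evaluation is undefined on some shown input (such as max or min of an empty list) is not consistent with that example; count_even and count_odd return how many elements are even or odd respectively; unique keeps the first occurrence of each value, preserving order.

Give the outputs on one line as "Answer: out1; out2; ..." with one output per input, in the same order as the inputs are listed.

3; 1; 1; 1

Execution, op by op:
  [-4, 50, -15, -8, 39, 35, -1] -> [-8, 39, 35, -1] -> [8, -39, -35, 1] -> [-39, -35, 1] -> 3
  [-8, 0, 37, 9, 32, -37, -48, -16, -7, -25] -> [9, 32, -37, -48, -16, -7, -25] -> [-9, -32, 37, 48, 16, 7, 25] -> [-9, -32] -> 1
  [11, 10, 1, -3, -17, 12] -> [-3, -17, 12] -> [3, 17, -12] -> [3, -12] -> 1
  [-20, -39, 44, -50, 39, 2] -> [-50, 39, 2] -> [50, -39, -2] -> [-39, -2] -> 1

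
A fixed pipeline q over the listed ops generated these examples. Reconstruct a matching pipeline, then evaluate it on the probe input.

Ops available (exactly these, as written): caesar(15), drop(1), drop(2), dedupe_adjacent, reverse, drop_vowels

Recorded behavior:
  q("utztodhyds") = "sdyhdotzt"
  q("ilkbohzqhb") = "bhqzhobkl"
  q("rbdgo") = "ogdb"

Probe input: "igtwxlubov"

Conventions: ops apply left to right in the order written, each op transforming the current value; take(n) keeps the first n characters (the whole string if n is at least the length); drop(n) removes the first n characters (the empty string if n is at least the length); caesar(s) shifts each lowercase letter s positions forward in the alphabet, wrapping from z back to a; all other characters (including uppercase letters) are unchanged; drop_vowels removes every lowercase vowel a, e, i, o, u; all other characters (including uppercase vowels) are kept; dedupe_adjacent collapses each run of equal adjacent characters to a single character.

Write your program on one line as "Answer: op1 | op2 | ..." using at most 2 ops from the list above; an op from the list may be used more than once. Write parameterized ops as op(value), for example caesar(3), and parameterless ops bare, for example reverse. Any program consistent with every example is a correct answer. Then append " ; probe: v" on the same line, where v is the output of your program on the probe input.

drop(1) | reverse ; probe: "vobulxwtg"

Check, running the answer program on each example:
  "utztodhyds" -> "tztodhyds" -> "sdyhdotzt"
  "ilkbohzqhb" -> "lkbohzqhb" -> "bhqzhobkl"
  "rbdgo" -> "bdgo" -> "ogdb"
  probe: "igtwxlubov" -> "gtwxlubov" -> "vobulxwtg"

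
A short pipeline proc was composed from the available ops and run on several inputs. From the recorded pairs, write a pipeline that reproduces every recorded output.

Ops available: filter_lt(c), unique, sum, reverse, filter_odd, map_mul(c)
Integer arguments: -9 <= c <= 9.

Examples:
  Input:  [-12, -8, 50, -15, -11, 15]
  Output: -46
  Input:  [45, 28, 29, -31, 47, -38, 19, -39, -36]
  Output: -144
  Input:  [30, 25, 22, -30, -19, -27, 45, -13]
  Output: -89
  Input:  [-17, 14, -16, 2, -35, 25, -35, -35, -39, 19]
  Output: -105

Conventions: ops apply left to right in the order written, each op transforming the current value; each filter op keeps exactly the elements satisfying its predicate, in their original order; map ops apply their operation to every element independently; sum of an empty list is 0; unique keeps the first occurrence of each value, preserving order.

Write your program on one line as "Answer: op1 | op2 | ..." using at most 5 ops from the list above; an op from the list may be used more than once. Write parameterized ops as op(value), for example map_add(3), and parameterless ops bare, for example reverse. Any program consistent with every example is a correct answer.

reverse | unique | filter_lt(4) | reverse | sum

Check, running the answer program on each example:
  [-12, -8, 50, -15, -11, 15] -> [15, -11, -15, 50, -8, -12] -> [15, -11, -15, 50, -8, -12] -> [-11, -15, -8, -12] -> [-12, -8, -15, -11] -> -46
  [45, 28, 29, -31, 47, -38, 19, -39, -36] -> [-36, -39, 19, -38, 47, -31, 29, 28, 45] -> [-36, -39, 19, -38, 47, -31, 29, 28, 45] -> [-36, -39, -38, -31] -> [-31, -38, -39, -36] -> -144
  [30, 25, 22, -30, -19, -27, 45, -13] -> [-13, 45, -27, -19, -30, 22, 25, 30] -> [-13, 45, -27, -19, -30, 22, 25, 30] -> [-13, -27, -19, -30] -> [-30, -19, -27, -13] -> -89
  [-17, 14, -16, 2, -35, 25, -35, -35, -39, 19] -> [19, -39, -35, -35, 25, -35, 2, -16, 14, -17] -> [19, -39, -35, 25, 2, -16, 14, -17] -> [-39, -35, 2, -16, -17] -> [-17, -16, 2, -35, -39] -> -105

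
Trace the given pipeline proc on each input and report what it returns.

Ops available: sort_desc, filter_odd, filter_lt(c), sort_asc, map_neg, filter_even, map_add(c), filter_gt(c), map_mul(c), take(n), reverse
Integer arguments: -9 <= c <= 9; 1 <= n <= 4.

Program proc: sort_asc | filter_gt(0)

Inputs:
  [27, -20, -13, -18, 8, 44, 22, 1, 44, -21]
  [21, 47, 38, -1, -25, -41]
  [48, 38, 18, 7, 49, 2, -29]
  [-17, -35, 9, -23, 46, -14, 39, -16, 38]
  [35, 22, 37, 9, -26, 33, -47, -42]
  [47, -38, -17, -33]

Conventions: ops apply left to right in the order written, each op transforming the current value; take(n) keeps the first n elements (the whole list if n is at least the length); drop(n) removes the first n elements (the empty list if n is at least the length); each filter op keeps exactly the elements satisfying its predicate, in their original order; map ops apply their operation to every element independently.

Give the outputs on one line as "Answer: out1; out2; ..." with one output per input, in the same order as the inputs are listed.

Execution, op by op:
  [27, -20, -13, -18, 8, 44, 22, 1, 44, -21] -> [-21, -20, -18, -13, 1, 8, 22, 27, 44, 44] -> [1, 8, 22, 27, 44, 44]
  [21, 47, 38, -1, -25, -41] -> [-41, -25, -1, 21, 38, 47] -> [21, 38, 47]
  [48, 38, 18, 7, 49, 2, -29] -> [-29, 2, 7, 18, 38, 48, 49] -> [2, 7, 18, 38, 48, 49]
  [-17, -35, 9, -23, 46, -14, 39, -16, 38] -> [-35, -23, -17, -16, -14, 9, 38, 39, 46] -> [9, 38, 39, 46]
  [35, 22, 37, 9, -26, 33, -47, -42] -> [-47, -42, -26, 9, 22, 33, 35, 37] -> [9, 22, 33, 35, 37]
  [47, -38, -17, -33] -> [-38, -33, -17, 47] -> [47]

[1, 8, 22, 27, 44, 44]; [21, 38, 47]; [2, 7, 18, 38, 48, 49]; [9, 38, 39, 46]; [9, 22, 33, 35, 37]; [47]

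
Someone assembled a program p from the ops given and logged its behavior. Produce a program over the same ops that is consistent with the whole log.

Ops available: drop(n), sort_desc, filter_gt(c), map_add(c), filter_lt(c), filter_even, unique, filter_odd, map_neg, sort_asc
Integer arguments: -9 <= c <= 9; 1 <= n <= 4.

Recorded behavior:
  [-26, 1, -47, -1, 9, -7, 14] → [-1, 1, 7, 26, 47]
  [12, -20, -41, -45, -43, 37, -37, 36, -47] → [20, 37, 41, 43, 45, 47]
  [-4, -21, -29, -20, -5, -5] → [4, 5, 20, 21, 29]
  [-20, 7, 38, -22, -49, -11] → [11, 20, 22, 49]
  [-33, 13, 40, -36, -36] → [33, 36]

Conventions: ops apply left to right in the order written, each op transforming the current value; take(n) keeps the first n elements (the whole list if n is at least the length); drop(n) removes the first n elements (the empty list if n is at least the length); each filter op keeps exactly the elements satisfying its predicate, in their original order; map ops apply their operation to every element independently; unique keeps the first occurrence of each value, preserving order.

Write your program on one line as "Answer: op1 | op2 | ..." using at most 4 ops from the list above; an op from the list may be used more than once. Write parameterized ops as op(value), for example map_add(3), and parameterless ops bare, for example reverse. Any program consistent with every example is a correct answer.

map_neg | unique | filter_gt(-7) | sort_asc

Check, running the answer program on each example:
  [-26, 1, -47, -1, 9, -7, 14] -> [26, -1, 47, 1, -9, 7, -14] -> [26, -1, 47, 1, -9, 7, -14] -> [26, -1, 47, 1, 7] -> [-1, 1, 7, 26, 47]
  [12, -20, -41, -45, -43, 37, -37, 36, -47] -> [-12, 20, 41, 45, 43, -37, 37, -36, 47] -> [-12, 20, 41, 45, 43, -37, 37, -36, 47] -> [20, 41, 45, 43, 37, 47] -> [20, 37, 41, 43, 45, 47]
  [-4, -21, -29, -20, -5, -5] -> [4, 21, 29, 20, 5, 5] -> [4, 21, 29, 20, 5] -> [4, 21, 29, 20, 5] -> [4, 5, 20, 21, 29]
  [-20, 7, 38, -22, -49, -11] -> [20, -7, -38, 22, 49, 11] -> [20, -7, -38, 22, 49, 11] -> [20, 22, 49, 11] -> [11, 20, 22, 49]
  [-33, 13, 40, -36, -36] -> [33, -13, -40, 36, 36] -> [33, -13, -40, 36] -> [33, 36] -> [33, 36]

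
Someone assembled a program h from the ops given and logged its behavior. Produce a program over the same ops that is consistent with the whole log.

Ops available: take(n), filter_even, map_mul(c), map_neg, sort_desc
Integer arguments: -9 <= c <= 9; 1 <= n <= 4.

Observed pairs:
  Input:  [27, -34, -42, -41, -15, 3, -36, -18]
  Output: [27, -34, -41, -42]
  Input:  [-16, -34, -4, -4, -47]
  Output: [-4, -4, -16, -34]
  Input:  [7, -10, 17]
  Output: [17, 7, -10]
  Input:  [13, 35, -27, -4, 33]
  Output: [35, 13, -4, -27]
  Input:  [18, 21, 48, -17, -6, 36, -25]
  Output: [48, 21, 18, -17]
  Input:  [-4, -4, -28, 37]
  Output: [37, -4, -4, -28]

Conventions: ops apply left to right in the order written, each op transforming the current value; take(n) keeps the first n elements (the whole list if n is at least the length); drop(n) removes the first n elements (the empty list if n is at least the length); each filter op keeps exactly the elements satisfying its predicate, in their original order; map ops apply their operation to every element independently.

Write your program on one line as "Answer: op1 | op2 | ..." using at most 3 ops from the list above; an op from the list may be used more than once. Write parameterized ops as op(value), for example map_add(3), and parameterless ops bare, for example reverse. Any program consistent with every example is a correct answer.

take(4) | sort_desc

Check, running the answer program on each example:
  [27, -34, -42, -41, -15, 3, -36, -18] -> [27, -34, -42, -41] -> [27, -34, -41, -42]
  [-16, -34, -4, -4, -47] -> [-16, -34, -4, -4] -> [-4, -4, -16, -34]
  [7, -10, 17] -> [7, -10, 17] -> [17, 7, -10]
  [13, 35, -27, -4, 33] -> [13, 35, -27, -4] -> [35, 13, -4, -27]
  [18, 21, 48, -17, -6, 36, -25] -> [18, 21, 48, -17] -> [48, 21, 18, -17]
  [-4, -4, -28, 37] -> [-4, -4, -28, 37] -> [37, -4, -4, -28]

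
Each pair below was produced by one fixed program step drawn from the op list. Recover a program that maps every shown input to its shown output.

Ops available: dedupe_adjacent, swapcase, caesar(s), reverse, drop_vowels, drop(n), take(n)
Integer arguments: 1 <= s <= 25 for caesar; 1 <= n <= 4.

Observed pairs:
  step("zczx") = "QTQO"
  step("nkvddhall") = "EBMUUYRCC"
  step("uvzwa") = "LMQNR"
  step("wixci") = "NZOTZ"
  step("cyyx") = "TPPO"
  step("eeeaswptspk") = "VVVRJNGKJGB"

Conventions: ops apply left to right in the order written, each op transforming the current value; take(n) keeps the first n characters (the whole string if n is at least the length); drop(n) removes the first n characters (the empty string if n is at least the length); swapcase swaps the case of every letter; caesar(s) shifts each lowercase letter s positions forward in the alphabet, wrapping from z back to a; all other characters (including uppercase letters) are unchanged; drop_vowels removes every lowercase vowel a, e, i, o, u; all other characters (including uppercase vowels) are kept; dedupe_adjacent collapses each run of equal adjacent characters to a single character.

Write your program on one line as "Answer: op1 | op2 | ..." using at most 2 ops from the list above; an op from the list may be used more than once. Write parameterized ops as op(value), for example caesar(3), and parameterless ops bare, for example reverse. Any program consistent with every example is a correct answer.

caesar(17) | swapcase

Check, running the answer program on each example:
  "zczx" -> "qtqo" -> "QTQO"
  "nkvddhall" -> "ebmuuyrcc" -> "EBMUUYRCC"
  "uvzwa" -> "lmqnr" -> "LMQNR"
  "wixci" -> "nzotz" -> "NZOTZ"
  "cyyx" -> "tppo" -> "TPPO"
  "eeeaswptspk" -> "vvvrjngkjgb" -> "VVVRJNGKJGB"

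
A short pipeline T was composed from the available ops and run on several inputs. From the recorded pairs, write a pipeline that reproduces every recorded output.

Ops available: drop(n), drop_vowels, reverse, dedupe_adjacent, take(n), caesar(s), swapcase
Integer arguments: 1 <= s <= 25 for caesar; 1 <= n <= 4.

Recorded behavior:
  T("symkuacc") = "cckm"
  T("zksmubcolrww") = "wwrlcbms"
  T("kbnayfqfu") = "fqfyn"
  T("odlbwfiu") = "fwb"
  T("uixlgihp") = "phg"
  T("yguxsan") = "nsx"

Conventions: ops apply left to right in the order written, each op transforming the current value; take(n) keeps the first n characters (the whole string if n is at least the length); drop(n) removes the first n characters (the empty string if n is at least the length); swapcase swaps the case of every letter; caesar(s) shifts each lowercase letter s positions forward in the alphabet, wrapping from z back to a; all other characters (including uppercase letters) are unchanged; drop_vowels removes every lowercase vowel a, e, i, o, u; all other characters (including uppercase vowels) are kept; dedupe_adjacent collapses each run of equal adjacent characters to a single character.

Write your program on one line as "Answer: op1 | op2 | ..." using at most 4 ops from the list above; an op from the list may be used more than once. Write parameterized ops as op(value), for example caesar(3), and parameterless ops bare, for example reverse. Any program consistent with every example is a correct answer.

drop_vowels | drop(1) | drop(1) | reverse

Check, running the answer program on each example:
  "symkuacc" -> "symkcc" -> "ymkcc" -> "mkcc" -> "cckm"
  "zksmubcolrww" -> "zksmbclrww" -> "ksmbclrww" -> "smbclrww" -> "wwrlcbms"
  "kbnayfqfu" -> "kbnyfqf" -> "bnyfqf" -> "nyfqf" -> "fqfyn"
  "odlbwfiu" -> "dlbwf" -> "lbwf" -> "bwf" -> "fwb"
  "uixlgihp" -> "xlghp" -> "lghp" -> "ghp" -> "phg"
  "yguxsan" -> "ygxsn" -> "gxsn" -> "xsn" -> "nsx"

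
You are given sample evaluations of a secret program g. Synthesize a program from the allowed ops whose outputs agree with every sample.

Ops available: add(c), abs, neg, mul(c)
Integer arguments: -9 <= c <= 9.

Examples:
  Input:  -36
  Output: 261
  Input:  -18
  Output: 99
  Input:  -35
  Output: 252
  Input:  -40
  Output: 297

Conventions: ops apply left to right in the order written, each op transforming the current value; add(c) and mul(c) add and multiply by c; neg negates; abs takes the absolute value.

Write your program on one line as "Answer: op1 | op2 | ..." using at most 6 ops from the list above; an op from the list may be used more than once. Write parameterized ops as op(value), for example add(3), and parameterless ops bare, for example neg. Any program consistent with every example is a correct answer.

abs | add(-8) | mul(-9) | add(-8) | add(-1) | neg

Check, running the answer program on each example:
  -36 -> 36 -> 28 -> -252 -> -260 -> -261 -> 261
  -18 -> 18 -> 10 -> -90 -> -98 -> -99 -> 99
  -35 -> 35 -> 27 -> -243 -> -251 -> -252 -> 252
  -40 -> 40 -> 32 -> -288 -> -296 -> -297 -> 297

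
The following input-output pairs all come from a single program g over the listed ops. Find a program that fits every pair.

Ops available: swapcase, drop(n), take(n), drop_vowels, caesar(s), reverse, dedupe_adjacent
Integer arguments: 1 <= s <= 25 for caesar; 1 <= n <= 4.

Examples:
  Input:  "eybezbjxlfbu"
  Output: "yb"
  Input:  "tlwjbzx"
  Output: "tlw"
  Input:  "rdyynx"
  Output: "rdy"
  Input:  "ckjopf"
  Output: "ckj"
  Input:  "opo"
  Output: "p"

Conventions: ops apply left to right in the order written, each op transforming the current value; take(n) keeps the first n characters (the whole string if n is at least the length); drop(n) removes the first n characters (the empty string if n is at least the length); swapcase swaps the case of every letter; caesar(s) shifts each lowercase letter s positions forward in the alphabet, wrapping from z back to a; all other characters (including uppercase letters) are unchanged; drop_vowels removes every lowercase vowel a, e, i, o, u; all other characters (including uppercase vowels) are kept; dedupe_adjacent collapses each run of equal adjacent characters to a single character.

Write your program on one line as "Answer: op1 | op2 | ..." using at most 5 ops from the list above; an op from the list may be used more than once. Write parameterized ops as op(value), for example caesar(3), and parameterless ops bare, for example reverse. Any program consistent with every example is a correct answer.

swapcase | take(3) | swapcase | drop_vowels

Check, running the answer program on each example:
  "eybezbjxlfbu" -> "EYBEZBJXLFBU" -> "EYB" -> "eyb" -> "yb"
  "tlwjbzx" -> "TLWJBZX" -> "TLW" -> "tlw" -> "tlw"
  "rdyynx" -> "RDYYNX" -> "RDY" -> "rdy" -> "rdy"
  "ckjopf" -> "CKJOPF" -> "CKJ" -> "ckj" -> "ckj"
  "opo" -> "OPO" -> "OPO" -> "opo" -> "p"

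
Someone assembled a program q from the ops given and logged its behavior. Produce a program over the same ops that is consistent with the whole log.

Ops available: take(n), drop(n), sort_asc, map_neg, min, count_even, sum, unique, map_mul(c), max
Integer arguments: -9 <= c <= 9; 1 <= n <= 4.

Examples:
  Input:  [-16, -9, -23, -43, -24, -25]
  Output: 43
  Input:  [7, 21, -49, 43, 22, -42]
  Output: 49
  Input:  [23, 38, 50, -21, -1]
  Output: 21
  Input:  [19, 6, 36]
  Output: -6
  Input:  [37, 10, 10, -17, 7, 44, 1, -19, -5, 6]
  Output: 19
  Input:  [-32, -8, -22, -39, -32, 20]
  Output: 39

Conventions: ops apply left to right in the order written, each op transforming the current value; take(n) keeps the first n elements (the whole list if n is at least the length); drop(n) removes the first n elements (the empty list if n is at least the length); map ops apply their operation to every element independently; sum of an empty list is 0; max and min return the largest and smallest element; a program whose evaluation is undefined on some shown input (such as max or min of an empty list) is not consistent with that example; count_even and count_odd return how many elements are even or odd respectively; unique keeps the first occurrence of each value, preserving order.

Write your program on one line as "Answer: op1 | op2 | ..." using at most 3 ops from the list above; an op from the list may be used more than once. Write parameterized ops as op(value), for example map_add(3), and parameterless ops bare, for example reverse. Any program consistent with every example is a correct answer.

map_neg | unique | max

Check, running the answer program on each example:
  [-16, -9, -23, -43, -24, -25] -> [16, 9, 23, 43, 24, 25] -> [16, 9, 23, 43, 24, 25] -> 43
  [7, 21, -49, 43, 22, -42] -> [-7, -21, 49, -43, -22, 42] -> [-7, -21, 49, -43, -22, 42] -> 49
  [23, 38, 50, -21, -1] -> [-23, -38, -50, 21, 1] -> [-23, -38, -50, 21, 1] -> 21
  [19, 6, 36] -> [-19, -6, -36] -> [-19, -6, -36] -> -6
  [37, 10, 10, -17, 7, 44, 1, -19, -5, 6] -> [-37, -10, -10, 17, -7, -44, -1, 19, 5, -6] -> [-37, -10, 17, -7, -44, -1, 19, 5, -6] -> 19
  [-32, -8, -22, -39, -32, 20] -> [32, 8, 22, 39, 32, -20] -> [32, 8, 22, 39, -20] -> 39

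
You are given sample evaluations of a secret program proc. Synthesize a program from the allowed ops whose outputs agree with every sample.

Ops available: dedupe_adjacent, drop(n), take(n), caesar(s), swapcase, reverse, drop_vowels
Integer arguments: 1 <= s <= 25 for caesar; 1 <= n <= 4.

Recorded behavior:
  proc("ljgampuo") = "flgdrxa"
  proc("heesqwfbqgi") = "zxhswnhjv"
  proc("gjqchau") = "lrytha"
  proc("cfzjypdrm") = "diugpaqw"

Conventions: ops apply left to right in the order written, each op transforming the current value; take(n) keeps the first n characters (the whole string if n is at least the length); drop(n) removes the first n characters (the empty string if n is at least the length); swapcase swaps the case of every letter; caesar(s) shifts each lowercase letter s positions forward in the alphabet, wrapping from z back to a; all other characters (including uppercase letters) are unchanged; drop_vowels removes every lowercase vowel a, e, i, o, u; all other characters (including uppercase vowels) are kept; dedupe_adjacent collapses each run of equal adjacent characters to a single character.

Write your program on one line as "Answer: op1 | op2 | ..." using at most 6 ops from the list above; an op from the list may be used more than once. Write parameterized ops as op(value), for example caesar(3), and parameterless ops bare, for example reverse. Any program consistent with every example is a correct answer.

caesar(19) | drop(1) | reverse | dedupe_adjacent | caesar(20) | caesar(4)

Check, running the answer program on each example:
  "ljgampuo" -> "ecztfinh" -> "cztfinh" -> "hniftzc" -> "hniftzc" -> "bhczntw" -> "flgdrxa"
  "heesqwfbqgi" -> "axxljpyujzb" -> "xxljpyujzb" -> "bzjuypjlxx" -> "bzjuypjlx" -> "vtdosjdfr" -> "zxhswnhjv"
  "gjqchau" -> "zcjvatn" -> "cjvatn" -> "ntavjc" -> "ntavjc" -> "hnupdw" -> "lrytha"
  "cfzjypdrm" -> "vyscriwkf" -> "yscriwkf" -> "fkwircsy" -> "fkwircsy" -> "zeqclwms" -> "diugpaqw"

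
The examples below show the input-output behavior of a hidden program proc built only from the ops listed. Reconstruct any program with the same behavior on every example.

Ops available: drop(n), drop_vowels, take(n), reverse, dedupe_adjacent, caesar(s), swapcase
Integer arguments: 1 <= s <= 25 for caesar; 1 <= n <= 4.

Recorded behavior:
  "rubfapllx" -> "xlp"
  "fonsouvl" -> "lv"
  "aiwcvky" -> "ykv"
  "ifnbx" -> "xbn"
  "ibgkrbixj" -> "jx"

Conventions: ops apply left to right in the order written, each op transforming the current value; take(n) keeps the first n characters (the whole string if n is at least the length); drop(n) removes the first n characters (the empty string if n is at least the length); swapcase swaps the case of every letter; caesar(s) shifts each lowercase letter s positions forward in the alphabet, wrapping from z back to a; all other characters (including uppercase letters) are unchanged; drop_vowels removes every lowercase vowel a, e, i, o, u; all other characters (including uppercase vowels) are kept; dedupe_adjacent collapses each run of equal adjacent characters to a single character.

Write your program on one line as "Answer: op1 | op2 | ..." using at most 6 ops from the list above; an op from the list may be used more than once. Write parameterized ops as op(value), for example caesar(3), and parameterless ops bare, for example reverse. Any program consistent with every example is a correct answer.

drop(2) | reverse | dedupe_adjacent | take(3) | drop_vowels

Check, running the answer program on each example:
  "rubfapllx" -> "bfapllx" -> "xllpafb" -> "xlpafb" -> "xlp" -> "xlp"
  "fonsouvl" -> "nsouvl" -> "lvuosn" -> "lvuosn" -> "lvu" -> "lv"
  "aiwcvky" -> "wcvky" -> "ykvcw" -> "ykvcw" -> "ykv" -> "ykv"
  "ifnbx" -> "nbx" -> "xbn" -> "xbn" -> "xbn" -> "xbn"
  "ibgkrbixj" -> "gkrbixj" -> "jxibrkg" -> "jxibrkg" -> "jxi" -> "jx"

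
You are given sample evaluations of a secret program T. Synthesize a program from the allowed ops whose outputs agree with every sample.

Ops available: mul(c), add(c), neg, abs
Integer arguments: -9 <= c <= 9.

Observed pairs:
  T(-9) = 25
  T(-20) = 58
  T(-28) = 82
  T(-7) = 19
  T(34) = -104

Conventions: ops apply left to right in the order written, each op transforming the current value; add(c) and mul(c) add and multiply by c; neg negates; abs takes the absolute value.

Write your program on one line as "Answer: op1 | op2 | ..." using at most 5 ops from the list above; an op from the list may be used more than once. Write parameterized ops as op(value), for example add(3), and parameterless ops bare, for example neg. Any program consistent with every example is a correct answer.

neg | mul(3) | add(-8) | add(6)

Check, running the answer program on each example:
  -9 -> 9 -> 27 -> 19 -> 25
  -20 -> 20 -> 60 -> 52 -> 58
  -28 -> 28 -> 84 -> 76 -> 82
  -7 -> 7 -> 21 -> 13 -> 19
  34 -> -34 -> -102 -> -110 -> -104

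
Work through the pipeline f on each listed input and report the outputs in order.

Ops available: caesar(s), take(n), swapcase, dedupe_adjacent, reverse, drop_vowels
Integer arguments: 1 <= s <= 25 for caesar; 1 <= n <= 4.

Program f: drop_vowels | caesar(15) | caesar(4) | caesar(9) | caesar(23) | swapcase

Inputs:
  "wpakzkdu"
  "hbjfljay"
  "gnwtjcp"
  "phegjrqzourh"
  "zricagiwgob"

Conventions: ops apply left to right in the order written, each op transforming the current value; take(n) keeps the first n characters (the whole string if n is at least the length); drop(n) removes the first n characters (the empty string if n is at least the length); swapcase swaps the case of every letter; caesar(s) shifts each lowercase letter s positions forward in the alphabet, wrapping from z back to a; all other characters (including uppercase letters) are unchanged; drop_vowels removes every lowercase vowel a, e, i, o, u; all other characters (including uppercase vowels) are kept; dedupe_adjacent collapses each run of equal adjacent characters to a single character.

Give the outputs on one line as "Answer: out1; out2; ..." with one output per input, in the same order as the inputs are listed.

"VOJYJC"; "GAIEKIX"; "FMVSIBO"; "OGFIQPYQG"; "YQBFVFA"

Execution, op by op:
  "wpakzkdu" -> "wpkzkd" -> "lezozs" -> "pidsdw" -> "yrmbmf" -> "vojyjc" -> "VOJYJC"
  "hbjfljay" -> "hbjfljy" -> "wqyuayn" -> "aucyecr" -> "jdlhnla" -> "gaiekix" -> "GAIEKIX"
  "gnwtjcp" -> "gnwtjcp" -> "vcliyre" -> "zgpmcvi" -> "ipyvler" -> "fmvsibo" -> "FMVSIBO"
  "phegjrqzourh" -> "phgjrqzrh" -> "ewvygfogw" -> "iazckjska" -> "rjiltsbtj" -> "ogfiqpyqg" -> "OGFIQPYQG"
  "zricagiwgob" -> "zrcgwgb" -> "ogrvlvq" -> "skvzpzu" -> "bteiyid" -> "yqbfvfa" -> "YQBFVFA"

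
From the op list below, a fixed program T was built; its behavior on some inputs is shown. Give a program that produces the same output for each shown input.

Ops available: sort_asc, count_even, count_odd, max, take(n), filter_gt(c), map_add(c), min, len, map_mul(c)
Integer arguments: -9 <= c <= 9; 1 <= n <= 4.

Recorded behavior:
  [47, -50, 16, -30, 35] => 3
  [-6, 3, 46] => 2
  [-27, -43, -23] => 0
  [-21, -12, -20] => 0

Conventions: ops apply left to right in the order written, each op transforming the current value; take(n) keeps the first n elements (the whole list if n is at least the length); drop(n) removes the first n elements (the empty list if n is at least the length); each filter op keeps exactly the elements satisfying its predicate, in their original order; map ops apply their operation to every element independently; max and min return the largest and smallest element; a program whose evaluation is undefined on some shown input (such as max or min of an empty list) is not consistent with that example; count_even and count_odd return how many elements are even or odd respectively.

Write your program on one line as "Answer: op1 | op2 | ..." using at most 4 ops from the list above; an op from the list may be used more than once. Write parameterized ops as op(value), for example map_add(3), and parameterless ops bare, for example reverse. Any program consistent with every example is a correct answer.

filter_gt(-1) | map_mul(6) | count_even

Check, running the answer program on each example:
  [47, -50, 16, -30, 35] -> [47, 16, 35] -> [282, 96, 210] -> 3
  [-6, 3, 46] -> [3, 46] -> [18, 276] -> 2
  [-27, -43, -23] -> [] -> [] -> 0
  [-21, -12, -20] -> [] -> [] -> 0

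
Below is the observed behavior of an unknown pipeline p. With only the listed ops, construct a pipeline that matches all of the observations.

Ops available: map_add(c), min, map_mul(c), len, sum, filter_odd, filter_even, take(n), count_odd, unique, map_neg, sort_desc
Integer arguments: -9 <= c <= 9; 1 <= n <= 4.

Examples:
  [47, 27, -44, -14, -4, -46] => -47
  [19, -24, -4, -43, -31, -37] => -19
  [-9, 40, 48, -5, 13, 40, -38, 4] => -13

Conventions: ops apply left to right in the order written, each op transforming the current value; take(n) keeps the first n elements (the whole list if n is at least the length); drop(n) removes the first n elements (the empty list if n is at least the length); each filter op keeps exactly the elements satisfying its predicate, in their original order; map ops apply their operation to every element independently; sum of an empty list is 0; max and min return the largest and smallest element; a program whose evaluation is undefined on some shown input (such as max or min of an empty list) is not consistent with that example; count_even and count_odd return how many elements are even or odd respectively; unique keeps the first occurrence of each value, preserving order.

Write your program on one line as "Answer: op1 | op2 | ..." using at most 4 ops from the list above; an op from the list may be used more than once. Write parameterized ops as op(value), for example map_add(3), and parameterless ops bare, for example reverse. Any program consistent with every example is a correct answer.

filter_odd | map_neg | min

Check, running the answer program on each example:
  [47, 27, -44, -14, -4, -46] -> [47, 27] -> [-47, -27] -> -47
  [19, -24, -4, -43, -31, -37] -> [19, -43, -31, -37] -> [-19, 43, 31, 37] -> -19
  [-9, 40, 48, -5, 13, 40, -38, 4] -> [-9, -5, 13] -> [9, 5, -13] -> -13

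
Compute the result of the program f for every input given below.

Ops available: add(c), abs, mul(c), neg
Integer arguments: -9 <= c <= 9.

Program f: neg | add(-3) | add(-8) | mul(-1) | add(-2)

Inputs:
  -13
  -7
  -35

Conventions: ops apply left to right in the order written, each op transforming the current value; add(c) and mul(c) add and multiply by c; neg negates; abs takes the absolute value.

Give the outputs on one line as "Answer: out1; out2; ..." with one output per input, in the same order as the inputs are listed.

Execution, op by op:
  -13 -> 13 -> 10 -> 2 -> -2 -> -4
  -7 -> 7 -> 4 -> -4 -> 4 -> 2
  -35 -> 35 -> 32 -> 24 -> -24 -> -26

-4; 2; -26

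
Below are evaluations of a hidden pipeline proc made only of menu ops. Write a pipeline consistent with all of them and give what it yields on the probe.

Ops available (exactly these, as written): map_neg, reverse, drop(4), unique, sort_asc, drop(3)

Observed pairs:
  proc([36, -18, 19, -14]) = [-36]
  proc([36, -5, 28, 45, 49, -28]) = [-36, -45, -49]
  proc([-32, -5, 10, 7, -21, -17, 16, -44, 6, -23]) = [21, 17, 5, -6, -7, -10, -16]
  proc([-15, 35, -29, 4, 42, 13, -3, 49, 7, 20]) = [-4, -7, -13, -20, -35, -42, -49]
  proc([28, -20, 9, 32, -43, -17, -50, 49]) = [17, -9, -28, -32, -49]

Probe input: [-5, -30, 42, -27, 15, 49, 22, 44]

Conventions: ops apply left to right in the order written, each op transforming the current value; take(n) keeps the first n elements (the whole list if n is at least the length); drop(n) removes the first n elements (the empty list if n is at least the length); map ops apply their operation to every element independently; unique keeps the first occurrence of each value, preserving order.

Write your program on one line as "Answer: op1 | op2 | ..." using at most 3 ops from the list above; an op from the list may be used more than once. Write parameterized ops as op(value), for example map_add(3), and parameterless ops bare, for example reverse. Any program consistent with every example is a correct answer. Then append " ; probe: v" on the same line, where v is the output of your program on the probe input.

sort_asc | map_neg | drop(3) ; probe: [-15, -22, -42, -44, -49]

Check, running the answer program on each example:
  [36, -18, 19, -14] -> [-18, -14, 19, 36] -> [18, 14, -19, -36] -> [-36]
  [36, -5, 28, 45, 49, -28] -> [-28, -5, 28, 36, 45, 49] -> [28, 5, -28, -36, -45, -49] -> [-36, -45, -49]
  [-32, -5, 10, 7, -21, -17, 16, -44, 6, -23] -> [-44, -32, -23, -21, -17, -5, 6, 7, 10, 16] -> [44, 32, 23, 21, 17, 5, -6, -7, -10, -16] -> [21, 17, 5, -6, -7, -10, -16]
  [-15, 35, -29, 4, 42, 13, -3, 49, 7, 20] -> [-29, -15, -3, 4, 7, 13, 20, 35, 42, 49] -> [29, 15, 3, -4, -7, -13, -20, -35, -42, -49] -> [-4, -7, -13, -20, -35, -42, -49]
  [28, -20, 9, 32, -43, -17, -50, 49] -> [-50, -43, -20, -17, 9, 28, 32, 49] -> [50, 43, 20, 17, -9, -28, -32, -49] -> [17, -9, -28, -32, -49]
  probe: [-5, -30, 42, -27, 15, 49, 22, 44] -> [-30, -27, -5, 15, 22, 42, 44, 49] -> [30, 27, 5, -15, -22, -42, -44, -49] -> [-15, -22, -42, -44, -49]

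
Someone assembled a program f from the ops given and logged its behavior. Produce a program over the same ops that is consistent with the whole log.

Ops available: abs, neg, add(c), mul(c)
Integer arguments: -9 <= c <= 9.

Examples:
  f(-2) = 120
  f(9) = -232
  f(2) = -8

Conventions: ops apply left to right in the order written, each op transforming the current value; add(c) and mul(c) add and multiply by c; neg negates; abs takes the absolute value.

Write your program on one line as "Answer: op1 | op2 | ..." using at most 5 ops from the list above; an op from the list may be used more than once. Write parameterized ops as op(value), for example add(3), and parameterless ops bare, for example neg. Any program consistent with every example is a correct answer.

mul(-4) | add(3) | add(4) | neg | mul(-8)

Check, running the answer program on each example:
  -2 -> 8 -> 11 -> 15 -> -15 -> 120
  9 -> -36 -> -33 -> -29 -> 29 -> -232
  2 -> -8 -> -5 -> -1 -> 1 -> -8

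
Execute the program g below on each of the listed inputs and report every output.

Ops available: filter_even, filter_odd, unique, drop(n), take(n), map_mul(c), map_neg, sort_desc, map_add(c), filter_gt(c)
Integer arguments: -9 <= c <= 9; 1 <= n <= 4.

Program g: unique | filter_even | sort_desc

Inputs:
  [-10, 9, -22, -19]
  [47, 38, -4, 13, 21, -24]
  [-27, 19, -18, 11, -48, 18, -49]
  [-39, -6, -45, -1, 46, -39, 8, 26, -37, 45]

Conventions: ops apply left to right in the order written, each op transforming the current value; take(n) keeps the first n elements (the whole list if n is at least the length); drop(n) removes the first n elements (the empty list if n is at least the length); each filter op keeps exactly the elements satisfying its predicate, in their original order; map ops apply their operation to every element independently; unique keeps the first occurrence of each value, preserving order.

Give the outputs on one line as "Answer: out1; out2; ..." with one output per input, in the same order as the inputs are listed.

Execution, op by op:
  [-10, 9, -22, -19] -> [-10, 9, -22, -19] -> [-10, -22] -> [-10, -22]
  [47, 38, -4, 13, 21, -24] -> [47, 38, -4, 13, 21, -24] -> [38, -4, -24] -> [38, -4, -24]
  [-27, 19, -18, 11, -48, 18, -49] -> [-27, 19, -18, 11, -48, 18, -49] -> [-18, -48, 18] -> [18, -18, -48]
  [-39, -6, -45, -1, 46, -39, 8, 26, -37, 45] -> [-39, -6, -45, -1, 46, 8, 26, -37, 45] -> [-6, 46, 8, 26] -> [46, 26, 8, -6]

[-10, -22]; [38, -4, -24]; [18, -18, -48]; [46, 26, 8, -6]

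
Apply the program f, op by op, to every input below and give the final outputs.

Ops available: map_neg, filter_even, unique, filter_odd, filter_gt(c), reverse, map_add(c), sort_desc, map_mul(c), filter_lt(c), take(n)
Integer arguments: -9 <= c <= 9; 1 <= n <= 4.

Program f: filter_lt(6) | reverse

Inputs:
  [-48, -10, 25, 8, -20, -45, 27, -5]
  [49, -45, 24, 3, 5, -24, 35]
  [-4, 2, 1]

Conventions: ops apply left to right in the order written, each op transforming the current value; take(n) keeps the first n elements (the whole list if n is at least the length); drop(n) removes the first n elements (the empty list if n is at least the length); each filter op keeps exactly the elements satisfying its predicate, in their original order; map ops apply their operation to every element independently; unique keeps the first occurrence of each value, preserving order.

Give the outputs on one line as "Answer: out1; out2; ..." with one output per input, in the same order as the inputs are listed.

[-5, -45, -20, -10, -48]; [-24, 5, 3, -45]; [1, 2, -4]

Execution, op by op:
  [-48, -10, 25, 8, -20, -45, 27, -5] -> [-48, -10, -20, -45, -5] -> [-5, -45, -20, -10, -48]
  [49, -45, 24, 3, 5, -24, 35] -> [-45, 3, 5, -24] -> [-24, 5, 3, -45]
  [-4, 2, 1] -> [-4, 2, 1] -> [1, 2, -4]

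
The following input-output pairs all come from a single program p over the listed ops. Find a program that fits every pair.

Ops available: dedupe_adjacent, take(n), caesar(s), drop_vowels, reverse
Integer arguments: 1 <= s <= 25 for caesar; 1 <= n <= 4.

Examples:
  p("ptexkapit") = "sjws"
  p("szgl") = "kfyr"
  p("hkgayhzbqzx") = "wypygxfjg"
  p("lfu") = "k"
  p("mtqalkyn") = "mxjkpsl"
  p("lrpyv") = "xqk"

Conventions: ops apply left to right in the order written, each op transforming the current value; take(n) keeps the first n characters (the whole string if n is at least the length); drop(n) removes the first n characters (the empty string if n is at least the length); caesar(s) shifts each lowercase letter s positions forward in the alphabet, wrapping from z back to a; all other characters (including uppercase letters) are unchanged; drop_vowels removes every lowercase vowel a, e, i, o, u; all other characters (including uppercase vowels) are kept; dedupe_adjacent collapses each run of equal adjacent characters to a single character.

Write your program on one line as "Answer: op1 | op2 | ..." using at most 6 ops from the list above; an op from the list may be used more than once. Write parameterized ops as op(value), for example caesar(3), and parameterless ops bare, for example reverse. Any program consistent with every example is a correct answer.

drop_vowels | caesar(23) | caesar(2) | drop_vowels | reverse

Check, running the answer program on each example:
  "ptexkapit" -> "ptxkpt" -> "mquhmq" -> "oswjos" -> "swjs" -> "sjws"
  "szgl" -> "szgl" -> "pwdi" -> "ryfk" -> "ryfk" -> "kfyr"
  "hkgayhzbqzx" -> "hkgyhzbqzx" -> "ehdvewynwu" -> "gjfxgyapyw" -> "gjfxgypyw" -> "wypygxfjg"
  "lfu" -> "lf" -> "ic" -> "ke" -> "k" -> "k"
  "mtqalkyn" -> "mtqlkyn" -> "jqnihvk" -> "lspkjxm" -> "lspkjxm" -> "mxjkpsl"
  "lrpyv" -> "lrpyv" -> "iomvs" -> "kqoxu" -> "kqx" -> "xqk"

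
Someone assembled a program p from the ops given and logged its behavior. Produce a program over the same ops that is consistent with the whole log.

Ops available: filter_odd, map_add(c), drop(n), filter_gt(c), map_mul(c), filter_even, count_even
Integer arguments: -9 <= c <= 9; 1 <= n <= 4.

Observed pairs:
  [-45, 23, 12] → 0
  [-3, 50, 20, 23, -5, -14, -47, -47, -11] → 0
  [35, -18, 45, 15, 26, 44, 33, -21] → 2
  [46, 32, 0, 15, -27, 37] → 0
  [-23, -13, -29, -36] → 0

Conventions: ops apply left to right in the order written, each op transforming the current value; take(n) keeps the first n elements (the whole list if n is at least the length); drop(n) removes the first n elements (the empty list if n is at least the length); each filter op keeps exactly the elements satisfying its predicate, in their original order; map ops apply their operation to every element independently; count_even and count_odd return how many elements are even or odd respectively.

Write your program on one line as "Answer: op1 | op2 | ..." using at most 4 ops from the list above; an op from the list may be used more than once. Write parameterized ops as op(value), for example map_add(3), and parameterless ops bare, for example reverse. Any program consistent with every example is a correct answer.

filter_gt(-1) | drop(3) | map_mul(3) | count_even

Check, running the answer program on each example:
  [-45, 23, 12] -> [23, 12] -> [] -> [] -> 0
  [-3, 50, 20, 23, -5, -14, -47, -47, -11] -> [50, 20, 23] -> [] -> [] -> 0
  [35, -18, 45, 15, 26, 44, 33, -21] -> [35, 45, 15, 26, 44, 33] -> [26, 44, 33] -> [78, 132, 99] -> 2
  [46, 32, 0, 15, -27, 37] -> [46, 32, 0, 15, 37] -> [15, 37] -> [45, 111] -> 0
  [-23, -13, -29, -36] -> [] -> [] -> [] -> 0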